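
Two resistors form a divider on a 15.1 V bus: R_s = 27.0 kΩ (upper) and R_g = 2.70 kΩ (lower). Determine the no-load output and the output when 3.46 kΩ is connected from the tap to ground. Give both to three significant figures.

Open-circuit: V = 15.1 × 2.70/(27.0 + 2.70) = 1.37 V.
With the load, R_g becomes R_g‖R_L = 1.517 kΩ, so V = 15.1 × 1.517/28.52 = 0.803 V.

Unloaded: 1.37 V; loaded: 0.803 V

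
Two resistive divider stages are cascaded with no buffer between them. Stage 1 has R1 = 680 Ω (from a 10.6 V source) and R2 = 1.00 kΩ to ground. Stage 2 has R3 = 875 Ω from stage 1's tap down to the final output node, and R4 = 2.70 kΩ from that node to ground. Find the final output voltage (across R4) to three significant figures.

V_out ≈ 4.28 V

Stage 2 presents R3+R4 = 3575 Ω as a load on stage 1's tap.
Stage 1's lower leg becomes R2‖(R3+R4) = 781.4 Ω, so V_mid = 10.6 × 781.4/1461 = 5.668 V.
Stage 2 is itself unloaded: V_out = V_mid × R4/(R3+R4) = 5.668 × 2700/3575 = 4.28 V.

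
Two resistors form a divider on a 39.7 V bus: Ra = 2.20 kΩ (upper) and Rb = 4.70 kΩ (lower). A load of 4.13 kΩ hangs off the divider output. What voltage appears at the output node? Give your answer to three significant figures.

V_out ≈ 19.8 V

The load sits in parallel with Rb: Rb‖R_L = (4.70 × 4.13) / (4.70 + 4.13) = 2.198 kΩ.
V_out = 39.7 × 2.198 / (2.20 + 2.198) = 39.7 × 2.198/4.398 = 19.8 V.
(Unloaded it would have been 27.0 V.)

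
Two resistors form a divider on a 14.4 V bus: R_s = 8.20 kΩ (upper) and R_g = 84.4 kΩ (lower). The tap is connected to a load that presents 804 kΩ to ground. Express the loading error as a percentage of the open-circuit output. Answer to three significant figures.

The divider's output (Thévenin) resistance is R_s‖R_g = 7.474 kΩ.
Fractional drop under load = R_th/(R_th + R_L) = 7.474 / (7.474 + 804) = 0.009210.
So the output falls by 0.921 %.

0.921 %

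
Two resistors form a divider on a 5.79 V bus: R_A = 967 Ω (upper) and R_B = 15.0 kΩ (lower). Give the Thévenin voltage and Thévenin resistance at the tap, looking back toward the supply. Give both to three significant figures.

V_th = 5.44 V, R_th = 908 Ω

V_th is the open-circuit tap voltage: 5.79 × 15000/(967 + 15000) = 5.44 V.
With the supply zeroed, R_A and R_B appear in parallel from the tap: R_th = R_A‖R_B = (967 × 15000)/15970 = 908 Ω.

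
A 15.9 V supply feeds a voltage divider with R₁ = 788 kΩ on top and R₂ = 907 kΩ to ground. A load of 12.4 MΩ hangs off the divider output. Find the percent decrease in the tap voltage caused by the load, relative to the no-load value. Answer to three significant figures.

The divider's output (Thévenin) resistance is R₁‖R₂ = 421.7 kΩ.
Fractional drop under load = R_th/(R_th + R_L) = 421.7 / (421.7 + 12400) = 0.03289.
So the output falls by 3.29 %.

3.29 %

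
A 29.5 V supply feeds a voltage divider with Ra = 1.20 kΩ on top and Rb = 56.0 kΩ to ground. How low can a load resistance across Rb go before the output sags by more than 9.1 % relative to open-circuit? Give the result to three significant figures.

Output resistance R_th = Ra‖Rb = (1.20 × 56.0)/57.20 = 1.175 kΩ.
The fractional drop is R_th/(R_th + R_L); requiring this ≤ 0.0910 gives R_L ≥ R_th(1/0.0910 − 1) = 1.175 × 9.989 = 11.7 kΩ.

R_L(min) ≈ 11.7 kΩ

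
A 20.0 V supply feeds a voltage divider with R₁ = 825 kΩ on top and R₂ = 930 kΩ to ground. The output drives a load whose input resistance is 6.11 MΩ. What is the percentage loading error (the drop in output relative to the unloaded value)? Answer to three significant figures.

6.68 %

The divider's output (Thévenin) resistance is R₁‖R₂ = 437.2 kΩ.
Fractional drop under load = R_th/(R_th + R_L) = 437.2 / (437.2 + 6110) = 0.06677.
So the output falls by 6.68 %.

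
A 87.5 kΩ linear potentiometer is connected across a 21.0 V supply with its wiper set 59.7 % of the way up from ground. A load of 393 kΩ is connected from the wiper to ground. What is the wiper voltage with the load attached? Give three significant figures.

V ≈ 11.9 V

The wiper splits the pot into (1−α)R = 35.26 kΩ above and αR = 52.24 kΩ below.
Lower section ‖ load = 46.11 kΩ.
V_wiper = 21.0 × 46.11/(35.26 + 46.11) = 11.9 V.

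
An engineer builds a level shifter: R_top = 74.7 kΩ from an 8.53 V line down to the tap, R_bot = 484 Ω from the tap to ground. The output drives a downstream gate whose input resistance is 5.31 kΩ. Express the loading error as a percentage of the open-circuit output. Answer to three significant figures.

Unloaded V = 8.53 × 484/75180 = 0.054912 V.
Loaded: R_bot‖R_L = 443.6 Ω, giving V = 8.53 × 443.6/75140 = 0.050352 V.
Drop = (0.054912 − 0.050352) / 0.054912 = 8.30 %.

8.30 %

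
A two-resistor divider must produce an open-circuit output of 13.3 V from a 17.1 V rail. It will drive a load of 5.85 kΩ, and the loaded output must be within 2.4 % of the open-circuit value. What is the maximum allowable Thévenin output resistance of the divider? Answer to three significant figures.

R_th ≤ 144 Ω

Loading drop = R_th/(R_th + R_L) ≤ 0.0240, so R_th ≤ R_L · ε/(1−ε) = 5.85 kΩ × 0.0240/0.9760 = 144 Ω.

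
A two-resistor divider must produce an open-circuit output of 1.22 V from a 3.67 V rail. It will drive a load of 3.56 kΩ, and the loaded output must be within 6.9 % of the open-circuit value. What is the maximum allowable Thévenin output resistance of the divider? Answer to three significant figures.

R_th ≤ 264 Ω

Loading drop = R_th/(R_th + R_L) ≤ 0.0690, so R_th ≤ R_L · ε/(1−ε) = 3.56 kΩ × 0.0690/0.9310 = 264 Ω.
(Any R1, R2 with R2/(R1+R2) = 0.332 and R1‖R2 ≤ 264 Ω will meet the spec.)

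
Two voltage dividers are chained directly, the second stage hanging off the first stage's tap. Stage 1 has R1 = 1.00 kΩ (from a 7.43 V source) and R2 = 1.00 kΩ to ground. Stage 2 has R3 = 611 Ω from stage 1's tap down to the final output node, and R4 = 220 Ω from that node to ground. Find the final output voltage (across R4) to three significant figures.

V_out ≈ 0.614 V

Stage 2 presents R3+R4 = 831.0 Ω as a load on stage 1's tap.
Stage 1's lower leg becomes R2‖(R3+R4) = 453.9 Ω, so V_mid = 7.43 × 453.9/1454 = 2.319 V.
Stage 2 is itself unloaded: V_out = V_mid × R4/(R3+R4) = 2.319 × 220/831.0 = 0.614 V.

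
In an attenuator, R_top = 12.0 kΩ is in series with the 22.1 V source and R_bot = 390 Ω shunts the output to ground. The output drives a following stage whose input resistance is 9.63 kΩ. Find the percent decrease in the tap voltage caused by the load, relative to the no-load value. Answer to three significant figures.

The divider's output (Thévenin) resistance is R_top‖R_bot = 377.7 Ω.
Fractional drop under load = R_th/(R_th + R_L) = 377.7 / (377.7 + 9630) = 0.03774.
So the output falls by 3.77 %.

3.77 %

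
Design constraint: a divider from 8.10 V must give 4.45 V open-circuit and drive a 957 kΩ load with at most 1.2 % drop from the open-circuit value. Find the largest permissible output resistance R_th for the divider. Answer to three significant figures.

Loading drop = R_th/(R_th + R_L) ≤ 0.0120, so R_th ≤ R_L · ε/(1−ε) = 957 kΩ × 0.0120/0.9880 = 11.6 kΩ.

R_th ≤ 11.6 kΩ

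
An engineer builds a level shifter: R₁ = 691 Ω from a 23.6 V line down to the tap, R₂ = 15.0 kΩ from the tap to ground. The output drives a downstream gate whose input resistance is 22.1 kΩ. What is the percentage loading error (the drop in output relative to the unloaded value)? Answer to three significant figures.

The divider's output (Thévenin) resistance is R₁‖R₂ = 660.6 Ω.
Fractional drop under load = R_th/(R_th + R_L) = 660.6 / (660.6 + 22100) = 0.02902.
So the output falls by 2.90 %.

2.90 %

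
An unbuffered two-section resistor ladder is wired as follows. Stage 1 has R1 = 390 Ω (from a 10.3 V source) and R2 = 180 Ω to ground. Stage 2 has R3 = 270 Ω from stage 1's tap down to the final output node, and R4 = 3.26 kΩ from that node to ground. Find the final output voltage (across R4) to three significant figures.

Stage 2 presents R3+R4 = 3530 Ω as a load on stage 1's tap.
Stage 1's lower leg becomes R2‖(R3+R4) = 171.3 Ω, so V_mid = 10.3 × 171.3/561.3 = 3.143 V.
Stage 2 is itself unloaded: V_out = V_mid × R4/(R3+R4) = 3.143 × 3260/3530 = 2.90 V.

V_out ≈ 2.90 V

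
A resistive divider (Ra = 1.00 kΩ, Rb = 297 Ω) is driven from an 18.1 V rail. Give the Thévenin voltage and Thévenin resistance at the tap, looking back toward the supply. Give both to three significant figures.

V_th = 4.14 V, R_th = 229 Ω

V_th is the open-circuit tap voltage: 18.1 × 297/(1000 + 297) = 4.14 V.
With the supply zeroed, Ra and Rb appear in parallel from the tap: R_th = Ra‖Rb = (1000 × 297)/1297 = 229 Ω.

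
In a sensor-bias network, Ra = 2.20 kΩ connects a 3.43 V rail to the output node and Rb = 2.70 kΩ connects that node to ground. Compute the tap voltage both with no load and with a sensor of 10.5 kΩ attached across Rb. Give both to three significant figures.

Open-circuit: V = 3.43 × 2.70/(2.20 + 2.70) = 1.89 V.
With the load, Rb becomes Rb‖R_L = 2.148 kΩ, so V = 3.43 × 2.148/4.348 = 1.69 V.

Unloaded: 1.89 V; loaded: 1.69 V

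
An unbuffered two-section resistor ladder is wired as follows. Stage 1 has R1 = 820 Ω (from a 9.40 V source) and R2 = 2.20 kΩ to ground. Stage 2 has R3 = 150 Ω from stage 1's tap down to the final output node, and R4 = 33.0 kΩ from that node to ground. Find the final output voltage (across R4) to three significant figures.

Stage 2 presents R3+R4 = 33150 Ω as a load on stage 1's tap.
Stage 1's lower leg becomes R2‖(R3+R4) = 2063 Ω, so V_mid = 9.40 × 2063/2883 = 6.726 V.
Stage 2 is itself unloaded: V_out = V_mid × R4/(R3+R4) = 6.726 × 33000/33150 = 6.70 V.

V_out ≈ 6.70 V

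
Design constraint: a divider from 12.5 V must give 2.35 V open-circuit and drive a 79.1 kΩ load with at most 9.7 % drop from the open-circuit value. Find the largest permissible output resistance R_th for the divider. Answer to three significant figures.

Loading drop = R_th/(R_th + R_L) ≤ 0.0970, so R_th ≤ R_L · ε/(1−ε) = 79.1 kΩ × 0.0970/0.9030 = 8.50 kΩ.

R_th ≤ 8.50 kΩ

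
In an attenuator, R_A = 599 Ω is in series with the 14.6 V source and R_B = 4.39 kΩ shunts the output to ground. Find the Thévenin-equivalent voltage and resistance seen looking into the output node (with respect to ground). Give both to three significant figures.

V_th = 12.8 V, R_th = 527 Ω

V_th is the open-circuit tap voltage: 14.6 × 4390/(599 + 4390) = 12.8 V.
With the supply zeroed, R_A and R_B appear in parallel from the tap: R_th = R_A‖R_B = (599 × 4390)/4989 = 527 Ω.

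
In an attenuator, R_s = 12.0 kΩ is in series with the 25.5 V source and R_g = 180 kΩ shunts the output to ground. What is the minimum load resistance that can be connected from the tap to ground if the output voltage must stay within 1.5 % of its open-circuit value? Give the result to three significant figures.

Output resistance R_th = R_s‖R_g = (12.0 × 180)/192.0 = 11.25 kΩ.
The fractional drop is R_th/(R_th + R_L); requiring this ≤ 0.0150 gives R_L ≥ R_th(1/0.0150 − 1) = 11.25 × 65.67 = 739 kΩ.

R_L(min) ≈ 739 kΩ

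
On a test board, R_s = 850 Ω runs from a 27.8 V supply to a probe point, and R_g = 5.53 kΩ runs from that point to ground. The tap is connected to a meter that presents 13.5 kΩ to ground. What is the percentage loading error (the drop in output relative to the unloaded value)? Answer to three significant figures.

5.18 %

The divider's output (Thévenin) resistance is R_s‖R_g = 736.8 Ω.
Fractional drop under load = R_th/(R_th + R_L) = 736.8 / (736.8 + 13500) = 0.05175.
So the output falls by 5.18 %.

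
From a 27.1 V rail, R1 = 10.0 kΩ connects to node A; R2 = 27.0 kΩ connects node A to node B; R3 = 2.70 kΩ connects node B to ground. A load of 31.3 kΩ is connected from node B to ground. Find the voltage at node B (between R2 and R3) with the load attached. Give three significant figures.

At node B, R3 is in parallel with the load: R3‖R_L = 2.486 kΩ.
Below node A the resistance is R2 + (R3‖R_L) = 29.49 kΩ, so V_A = 27.1 × 29.49/39.49 = 20.24 V.
Then V_B = V_A × (R3‖R_L)/(R2 + R3‖R_L) = 20.24 × 2.486/29.49 = 1.71 V.

V ≈ 1.71 V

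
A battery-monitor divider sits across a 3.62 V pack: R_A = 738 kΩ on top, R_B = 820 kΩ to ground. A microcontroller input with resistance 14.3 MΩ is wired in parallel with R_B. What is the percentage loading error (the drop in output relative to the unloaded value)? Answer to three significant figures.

2.64 %

The divider's output (Thévenin) resistance is R_A‖R_B = 388.4 kΩ.
Fractional drop under load = R_th/(R_th + R_L) = 388.4 / (388.4 + 14300) = 0.02644.
So the output falls by 2.64 %.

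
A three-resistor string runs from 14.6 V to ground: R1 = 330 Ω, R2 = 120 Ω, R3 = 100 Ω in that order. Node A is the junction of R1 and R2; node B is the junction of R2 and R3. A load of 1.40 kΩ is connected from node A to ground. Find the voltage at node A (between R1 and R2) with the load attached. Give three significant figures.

V ≈ 5.34 V

Below node A the series string R2+R3 = 220.0 Ω sits in parallel with the 1400 Ω load: 190.1 Ω.
V_A = 14.6 × 190.1/(330 + 190.1) = 5.34 V.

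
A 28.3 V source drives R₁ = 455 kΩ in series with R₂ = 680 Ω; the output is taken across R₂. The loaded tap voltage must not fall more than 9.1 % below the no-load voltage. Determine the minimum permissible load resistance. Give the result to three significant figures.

R_L(min) ≈ 6.78 kΩ

Output resistance R_th = R₁‖R₂ = (455000 × 680)/455700 = 679.0 Ω.
The fractional drop is R_th/(R_th + R_L); requiring this ≤ 0.0910 gives R_L ≥ R_th(1/0.0910 − 1) = 679.0 × 9.989 = 6.78 kΩ.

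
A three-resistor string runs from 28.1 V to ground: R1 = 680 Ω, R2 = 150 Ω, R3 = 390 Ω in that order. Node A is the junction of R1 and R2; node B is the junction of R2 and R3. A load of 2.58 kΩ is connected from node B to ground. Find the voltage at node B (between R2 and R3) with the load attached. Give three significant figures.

V ≈ 8.15 V

At node B, R3 is in parallel with the load: R3‖R_L = 338.8 Ω.
Below node A the resistance is R2 + (R3‖R_L) = 488.8 Ω, so V_A = 28.1 × 488.8/1169 = 11.75 V.
Then V_B = V_A × (R3‖R_L)/(R2 + R3‖R_L) = 11.75 × 338.8/488.8 = 8.15 V.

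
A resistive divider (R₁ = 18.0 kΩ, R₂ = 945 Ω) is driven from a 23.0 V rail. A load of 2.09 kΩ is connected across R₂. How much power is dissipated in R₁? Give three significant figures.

Total resistance from the source is R₁ + (R₂‖R_L) = 18650 Ω, so I = 23.0/18650 Ω = 1.233 mA.
P = I²·R₁ = (1.233 mA)² × 18.0 kΩ = 27.4 mW.

P ≈ 27.4 mW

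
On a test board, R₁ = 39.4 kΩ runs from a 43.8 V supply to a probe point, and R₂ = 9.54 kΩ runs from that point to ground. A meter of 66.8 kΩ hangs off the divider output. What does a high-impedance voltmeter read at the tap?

V_out ≈ 7.66 V

The load sits in parallel with R₂: R₂‖R_L = (9.54 × 66.8) / (9.54 + 66.8) = 8.348 kΩ.
V_out = 43.8 × 8.348 / (39.4 + 8.348) = 43.8 × 8.348/47.75 = 7.66 V.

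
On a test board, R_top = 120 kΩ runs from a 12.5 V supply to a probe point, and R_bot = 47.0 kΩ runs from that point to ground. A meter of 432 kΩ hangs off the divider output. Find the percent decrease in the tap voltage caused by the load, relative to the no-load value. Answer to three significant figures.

The divider's output (Thévenin) resistance is R_top‖R_bot = 33.77 kΩ.
Fractional drop under load = R_th/(R_th + R_L) = 33.77 / (33.77 + 432) = 0.07251.
So the output falls by 7.25 %.

7.25 %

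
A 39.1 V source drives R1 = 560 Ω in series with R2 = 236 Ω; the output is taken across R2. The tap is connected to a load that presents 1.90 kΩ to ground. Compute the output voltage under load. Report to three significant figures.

V_out ≈ 10.7 V

The load sits in parallel with R2: R2‖R_L = (236 × 1900) / (236 + 1900) = 209.9 Ω.
V_out = 39.1 × 209.9 / (560 + 209.9) = 39.1 × 209.9/769.9 = 10.7 V.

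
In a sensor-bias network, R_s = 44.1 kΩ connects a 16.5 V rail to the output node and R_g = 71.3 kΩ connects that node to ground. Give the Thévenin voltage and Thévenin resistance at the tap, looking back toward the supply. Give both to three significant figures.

V_th is the open-circuit tap voltage: 16.5 × 71.3/(44.1 + 71.3) = 10.2 V.
With the supply zeroed, R_s and R_g appear in parallel from the tap: R_th = R_s‖R_g = (44.1 × 71.3)/115.4 = 27.2 kΩ.

V_th = 10.2 V, R_th = 27.2 kΩ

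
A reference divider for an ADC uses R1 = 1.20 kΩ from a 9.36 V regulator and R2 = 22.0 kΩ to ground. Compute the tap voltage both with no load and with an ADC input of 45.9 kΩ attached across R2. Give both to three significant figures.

Open-circuit: V = 9.36 × 22.0/(1.20 + 22.0) = 8.88 V.
With the load, R2 becomes R2‖R_L = 14.87 kΩ, so V = 9.36 × 14.87/16.07 = 8.66 V.

Unloaded: 8.88 V; loaded: 8.66 V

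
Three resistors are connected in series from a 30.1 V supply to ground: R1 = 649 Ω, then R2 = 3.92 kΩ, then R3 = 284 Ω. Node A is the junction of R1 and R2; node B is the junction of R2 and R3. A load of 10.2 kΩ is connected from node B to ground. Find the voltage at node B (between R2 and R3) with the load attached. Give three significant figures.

At node B, R3 is in parallel with the load: R3‖R_L = 276.3 Ω.
Below node A the resistance is R2 + (R3‖R_L) = 4196 Ω, so V_A = 30.1 × 4196/4845 = 26.07 V.
Then V_B = V_A × (R3‖R_L)/(R2 + R3‖R_L) = 26.07 × 276.3/4196 = 1.72 V.

V ≈ 1.72 V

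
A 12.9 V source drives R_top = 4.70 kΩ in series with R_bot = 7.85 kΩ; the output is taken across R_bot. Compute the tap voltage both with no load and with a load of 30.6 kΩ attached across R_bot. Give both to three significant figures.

Unloaded: 8.07 V; loaded: 7.36 V

Open-circuit: V = 12.9 × 7.85/(4.70 + 7.85) = 8.07 V.
With the load, R_bot becomes R_bot‖R_L = 6.247 kΩ, so V = 12.9 × 6.247/10.95 = 7.36 V.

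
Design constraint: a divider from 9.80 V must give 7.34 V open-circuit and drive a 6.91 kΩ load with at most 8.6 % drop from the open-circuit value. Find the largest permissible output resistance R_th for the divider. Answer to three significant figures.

Loading drop = R_th/(R_th + R_L) ≤ 0.0860, so R_th ≤ R_L · ε/(1−ε) = 6.91 kΩ × 0.0860/0.9140 = 650 Ω.

R_th ≤ 650 Ω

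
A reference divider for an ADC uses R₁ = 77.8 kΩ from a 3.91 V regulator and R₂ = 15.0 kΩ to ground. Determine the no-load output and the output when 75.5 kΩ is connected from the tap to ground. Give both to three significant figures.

Open-circuit: V = 3.91 × 15.0/(77.8 + 15.0) = 0.632 V.
With the load, R₂ becomes R₂‖R_L = 12.51 kΩ, so V = 3.91 × 12.51/90.31 = 0.542 V.

Unloaded: 0.632 V; loaded: 0.542 V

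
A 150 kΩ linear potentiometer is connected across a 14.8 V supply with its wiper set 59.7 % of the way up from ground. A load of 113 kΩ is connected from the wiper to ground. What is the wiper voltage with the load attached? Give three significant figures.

The wiper splits the pot into (1−α)R = 60.45 kΩ above and αR = 89.55 kΩ below.
Lower section ‖ load = 49.96 kΩ.
V_wiper = 14.8 × 49.96/(60.45 + 49.96) = 6.70 V.

V ≈ 6.70 V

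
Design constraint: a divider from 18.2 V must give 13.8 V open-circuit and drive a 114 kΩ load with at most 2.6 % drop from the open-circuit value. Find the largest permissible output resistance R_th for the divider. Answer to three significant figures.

Loading drop = R_th/(R_th + R_L) ≤ 0.0260, so R_th ≤ R_L · ε/(1−ε) = 114 kΩ × 0.0260/0.9740 = 3.04 kΩ.
(Any R1, R2 with R2/(R1+R2) = 0.758 and R1‖R2 ≤ 3.04 kΩ will meet the spec.)

R_th ≤ 3.04 kΩ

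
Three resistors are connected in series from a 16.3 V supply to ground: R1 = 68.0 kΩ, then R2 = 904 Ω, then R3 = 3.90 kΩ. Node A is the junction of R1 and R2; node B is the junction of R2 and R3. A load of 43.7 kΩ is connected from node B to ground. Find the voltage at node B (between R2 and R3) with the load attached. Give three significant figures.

V ≈ 0.805 V

At node B, R3 is in parallel with the load: R3‖R_L = 3580 Ω.
Below node A the resistance is R2 + (R3‖R_L) = 4484 Ω, so V_A = 16.3 × 4484/72480 = 1.008 V.
Then V_B = V_A × (R3‖R_L)/(R2 + R3‖R_L) = 1.008 × 3580/4484 = 0.805 V.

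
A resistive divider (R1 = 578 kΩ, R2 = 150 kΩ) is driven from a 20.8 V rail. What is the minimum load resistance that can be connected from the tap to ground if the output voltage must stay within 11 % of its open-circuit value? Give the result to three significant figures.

Output resistance R_th = R1‖R2 = (578 × 150)/728.0 = 119.1 kΩ.
The fractional drop is R_th/(R_th + R_L); requiring this ≤ 0.110 gives R_L ≥ R_th(1/0.110 − 1) = 119.1 × 8.091 = 964 kΩ.

R_L(min) ≈ 964 kΩ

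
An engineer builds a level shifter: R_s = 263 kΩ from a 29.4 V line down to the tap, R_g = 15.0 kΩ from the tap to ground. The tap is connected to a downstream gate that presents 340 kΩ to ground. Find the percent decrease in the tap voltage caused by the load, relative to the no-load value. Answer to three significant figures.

4.01 %

The divider's output (Thévenin) resistance is R_s‖R_g = 14.19 kΩ.
Fractional drop under load = R_th/(R_th + R_L) = 14.19 / (14.19 + 340) = 0.04006.
So the output falls by 4.01 %.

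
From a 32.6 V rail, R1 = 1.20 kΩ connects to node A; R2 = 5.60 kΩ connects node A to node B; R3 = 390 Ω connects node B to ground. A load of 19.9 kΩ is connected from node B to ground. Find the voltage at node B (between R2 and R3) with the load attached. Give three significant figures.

V ≈ 1.74 V

At node B, R3 is in parallel with the load: R3‖R_L = 382.5 Ω.
Below node A the resistance is R2 + (R3‖R_L) = 5983 Ω, so V_A = 32.6 × 5983/7183 = 27.15 V.
Then V_B = V_A × (R3‖R_L)/(R2 + R3‖R_L) = 27.15 × 382.5/5983 = 1.74 V.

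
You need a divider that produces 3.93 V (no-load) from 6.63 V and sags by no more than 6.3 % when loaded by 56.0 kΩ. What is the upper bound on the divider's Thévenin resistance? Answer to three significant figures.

R_th ≤ 3.77 kΩ

Loading drop = R_th/(R_th + R_L) ≤ 0.0630, so R_th ≤ R_L · ε/(1−ε) = 56.0 kΩ × 0.0630/0.9370 = 3.77 kΩ.
(Any R1, R2 with R2/(R1+R2) = 0.593 and R1‖R2 ≤ 3.77 kΩ will meet the spec.)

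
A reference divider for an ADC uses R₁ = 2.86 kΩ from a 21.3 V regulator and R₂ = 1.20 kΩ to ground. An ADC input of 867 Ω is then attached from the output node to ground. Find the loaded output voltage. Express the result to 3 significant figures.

The load sits in parallel with R₂: R₂‖R_L = (1200 × 867) / (1200 + 867) = 503.3 Ω.
V_out = 21.3 × 503.3 / (2860 + 503.3) = 21.3 × 503.3/3363 = 3.19 V.

V_out ≈ 3.19 V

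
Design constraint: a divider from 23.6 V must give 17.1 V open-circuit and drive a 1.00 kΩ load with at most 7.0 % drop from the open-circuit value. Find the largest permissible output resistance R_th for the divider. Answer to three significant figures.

R_th ≤ 75.3 Ω

Loading drop = R_th/(R_th + R_L) ≤ 0.0700, so R_th ≤ R_L · ε/(1−ε) = 1.00 kΩ × 0.0700/0.9300 = 75.3 Ω.
(Any R1, R2 with R2/(R1+R2) = 0.725 and R1‖R2 ≤ 75.3 Ω will meet the spec.)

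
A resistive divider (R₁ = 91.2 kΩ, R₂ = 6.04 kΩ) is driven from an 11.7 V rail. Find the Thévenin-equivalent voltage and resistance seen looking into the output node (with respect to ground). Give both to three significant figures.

V_th is the open-circuit tap voltage: 11.7 × 6.04/(91.2 + 6.04) = 0.727 V.
With the supply zeroed, R₁ and R₂ appear in parallel from the tap: R_th = R₁‖R₂ = (91.2 × 6.04)/97.24 = 5.66 kΩ.

V_th = 0.727 V, R_th = 5.66 kΩ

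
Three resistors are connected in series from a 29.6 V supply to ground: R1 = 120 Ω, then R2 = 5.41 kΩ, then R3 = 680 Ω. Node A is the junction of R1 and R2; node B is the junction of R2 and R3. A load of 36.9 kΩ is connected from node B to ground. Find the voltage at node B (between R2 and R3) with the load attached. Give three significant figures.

At node B, R3 is in parallel with the load: R3‖R_L = 667.7 Ω.
Below node A the resistance is R2 + (R3‖R_L) = 6078 Ω, so V_A = 29.6 × 6078/6198 = 29.03 V.
Then V_B = V_A × (R3‖R_L)/(R2 + R3‖R_L) = 29.03 × 667.7/6078 = 3.19 V.

V ≈ 3.19 V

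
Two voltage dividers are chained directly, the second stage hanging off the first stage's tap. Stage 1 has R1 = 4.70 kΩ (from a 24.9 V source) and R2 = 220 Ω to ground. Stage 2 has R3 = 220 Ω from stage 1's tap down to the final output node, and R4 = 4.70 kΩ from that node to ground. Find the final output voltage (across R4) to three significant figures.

V_out ≈ 1.02 V

Stage 2 presents R3+R4 = 4920 Ω as a load on stage 1's tap.
Stage 1's lower leg becomes R2‖(R3+R4) = 210.6 Ω, so V_mid = 24.9 × 210.6/4911 = 1.068 V.
Stage 2 is itself unloaded: V_out = V_mid × R4/(R3+R4) = 1.068 × 4700/4920 = 1.02 V.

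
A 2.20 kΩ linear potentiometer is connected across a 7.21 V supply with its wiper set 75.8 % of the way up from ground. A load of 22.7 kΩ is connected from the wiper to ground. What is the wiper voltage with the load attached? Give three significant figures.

The wiper splits the pot into (1−α)R = 532.4 Ω above and αR = 1668 Ω below.
Lower section ‖ load = 1553 Ω.
V_wiper = 7.21 × 1553/(532.4 + 1553) = 5.37 V.

V ≈ 5.37 V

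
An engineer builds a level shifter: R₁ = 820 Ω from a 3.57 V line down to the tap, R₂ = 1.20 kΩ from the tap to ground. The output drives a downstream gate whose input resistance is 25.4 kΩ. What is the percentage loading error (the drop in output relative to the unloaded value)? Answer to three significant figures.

The divider's output (Thévenin) resistance is R₁‖R₂ = 487.1 Ω.
Fractional drop under load = R_th/(R_th + R_L) = 487.1 / (487.1 + 25400) = 0.01882.
So the output falls by 1.88 %.

1.88 %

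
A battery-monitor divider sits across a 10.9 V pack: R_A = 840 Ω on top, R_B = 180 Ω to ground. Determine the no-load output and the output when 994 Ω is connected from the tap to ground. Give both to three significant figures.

Open-circuit: V = 10.9 × 180/(840 + 180) = 1.92 V.
With the load, R_B becomes R_B‖R_L = 152.4 Ω, so V = 10.9 × 152.4/992.4 = 1.67 V.

Unloaded: 1.92 V; loaded: 1.67 V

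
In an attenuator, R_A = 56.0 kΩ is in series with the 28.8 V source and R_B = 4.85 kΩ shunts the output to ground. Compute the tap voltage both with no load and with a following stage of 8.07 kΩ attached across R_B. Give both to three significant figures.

Unloaded: 2.30 V; loaded: 1.48 V

Open-circuit: V = 28.8 × 4.85/(56.0 + 4.85) = 2.30 V.
With the load, R_B becomes R_B‖R_L = 3.029 kΩ, so V = 28.8 × 3.029/59.03 = 1.48 V.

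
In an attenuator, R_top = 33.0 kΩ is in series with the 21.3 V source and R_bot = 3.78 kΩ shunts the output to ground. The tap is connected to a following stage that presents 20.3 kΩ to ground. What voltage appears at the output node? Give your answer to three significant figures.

The load sits in parallel with R_bot: R_bot‖R_L = (3.78 × 20.3) / (3.78 + 20.3) = 3.187 kΩ.
V_out = 21.3 × 3.187 / (33.0 + 3.187) = 21.3 × 3.187/36.19 = 1.88 V.

V_out ≈ 1.88 V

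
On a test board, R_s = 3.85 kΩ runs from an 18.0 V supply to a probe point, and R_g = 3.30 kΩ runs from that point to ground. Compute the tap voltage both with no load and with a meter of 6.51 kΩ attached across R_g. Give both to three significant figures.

Open-circuit: V = 18.0 × 3.30/(3.85 + 3.30) = 8.31 V.
With the load, R_g becomes R_g‖R_L = 2.190 kΩ, so V = 18.0 × 2.190/6.040 = 6.53 V.

Unloaded: 8.31 V; loaded: 6.53 V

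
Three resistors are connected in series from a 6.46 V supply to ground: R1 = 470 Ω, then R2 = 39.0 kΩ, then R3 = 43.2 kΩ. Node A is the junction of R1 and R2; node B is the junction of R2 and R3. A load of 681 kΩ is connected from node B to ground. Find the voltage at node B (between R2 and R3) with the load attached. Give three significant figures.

V ≈ 3.28 V

At node B, R3 is in parallel with the load: R3‖R_L = 40620 Ω.
Below node A the resistance is R2 + (R3‖R_L) = 79620 Ω, so V_A = 6.46 × 79620/80090 = 6.422 V.
Then V_B = V_A × (R3‖R_L)/(R2 + R3‖R_L) = 6.422 × 40620/79620 = 3.28 V.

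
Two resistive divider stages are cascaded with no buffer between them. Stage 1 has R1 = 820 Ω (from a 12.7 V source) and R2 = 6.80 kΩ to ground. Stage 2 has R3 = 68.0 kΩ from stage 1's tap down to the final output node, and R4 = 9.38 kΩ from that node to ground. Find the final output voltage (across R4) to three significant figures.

V_out ≈ 1.36 V

Stage 2 presents R3+R4 = 77380 Ω as a load on stage 1's tap.
Stage 1's lower leg becomes R2‖(R3+R4) = 6251 Ω, so V_mid = 12.7 × 6251/7071 = 11.23 V.
Stage 2 is itself unloaded: V_out = V_mid × R4/(R3+R4) = 11.23 × 9380/77380 = 1.36 V.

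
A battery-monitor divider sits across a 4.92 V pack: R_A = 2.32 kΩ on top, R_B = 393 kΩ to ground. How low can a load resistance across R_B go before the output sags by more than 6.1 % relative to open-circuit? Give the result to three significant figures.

Output resistance R_th = R_A‖R_B = (2.32 × 393)/395.3 = 2.306 kΩ.
The fractional drop is R_th/(R_th + R_L); requiring this ≤ 0.0610 gives R_L ≥ R_th(1/0.0610 − 1) = 2.306 × 15.39 = 35.5 kΩ.

R_L(min) ≈ 35.5 kΩ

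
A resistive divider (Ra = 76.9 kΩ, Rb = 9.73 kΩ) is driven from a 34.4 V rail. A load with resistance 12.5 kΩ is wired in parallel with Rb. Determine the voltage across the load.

V_out ≈ 2.28 V

The load sits in parallel with Rb: Rb‖R_L = (9.73 × 12.5) / (9.73 + 12.5) = 5.471 kΩ.
V_out = 34.4 × 5.471 / (76.9 + 5.471) = 34.4 × 5.471/82.37 = 2.28 V.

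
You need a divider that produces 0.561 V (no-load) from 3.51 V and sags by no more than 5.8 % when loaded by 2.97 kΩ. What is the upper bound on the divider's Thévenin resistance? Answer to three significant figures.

R_th ≤ 183 Ω

Loading drop = R_th/(R_th + R_L) ≤ 0.0580, so R_th ≤ R_L · ε/(1−ε) = 2.97 kΩ × 0.0580/0.9420 = 183 Ω.
(Any R1, R2 with R2/(R1+R2) = 0.160 and R1‖R2 ≤ 183 Ω will meet the spec.)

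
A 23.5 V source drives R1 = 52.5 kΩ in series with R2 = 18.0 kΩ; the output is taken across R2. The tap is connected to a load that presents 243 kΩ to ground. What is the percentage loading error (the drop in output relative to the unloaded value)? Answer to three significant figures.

5.23 %

The divider's output (Thévenin) resistance is R1‖R2 = 13.40 kΩ.
Fractional drop under load = R_th/(R_th + R_L) = 13.40 / (13.40 + 243) = 0.05228.
So the output falls by 5.23 %.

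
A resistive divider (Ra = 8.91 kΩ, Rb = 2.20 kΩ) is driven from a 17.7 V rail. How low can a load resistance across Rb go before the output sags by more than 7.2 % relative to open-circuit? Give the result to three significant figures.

Output resistance R_th = Ra‖Rb = (8.91 × 2.20)/11.11 = 1.764 kΩ.
The fractional drop is R_th/(R_th + R_L); requiring this ≤ 0.0720 gives R_L ≥ R_th(1/0.0720 − 1) = 1.764 × 12.89 = 22.7 kΩ.

R_L(min) ≈ 22.7 kΩ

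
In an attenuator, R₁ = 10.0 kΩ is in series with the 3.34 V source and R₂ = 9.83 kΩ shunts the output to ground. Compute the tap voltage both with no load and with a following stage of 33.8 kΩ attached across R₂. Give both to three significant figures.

Unloaded: 1.66 V; loaded: 1.44 V

Open-circuit: V = 3.34 × 9.83/(10.0 + 9.83) = 1.66 V.
With the load, R₂ becomes R₂‖R_L = 7.615 kΩ, so V = 3.34 × 7.615/17.62 = 1.44 V.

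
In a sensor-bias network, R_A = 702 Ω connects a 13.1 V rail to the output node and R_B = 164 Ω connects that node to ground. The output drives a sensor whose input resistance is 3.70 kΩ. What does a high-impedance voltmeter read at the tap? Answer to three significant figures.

The load sits in parallel with R_B: R_B‖R_L = (164 × 3700) / (164 + 3700) = 157.0 Ω.
V_out = 13.1 × 157.0 / (702 + 157.0) = 13.1 × 157.0/859.0 = 2.39 V.
(Unloaded it would have been 2.48 V.)

V_out ≈ 2.39 V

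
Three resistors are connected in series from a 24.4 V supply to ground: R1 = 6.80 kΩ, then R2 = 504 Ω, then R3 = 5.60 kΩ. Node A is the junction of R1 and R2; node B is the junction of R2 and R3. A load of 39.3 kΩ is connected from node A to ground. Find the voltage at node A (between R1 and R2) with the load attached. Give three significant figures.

Below node A the series string R2+R3 = 6104 Ω sits in parallel with the 39300 Ω load: 5283 Ω.
V_A = 24.4 × 5283/(6800 + 5283) = 10.7 V.

V ≈ 10.7 V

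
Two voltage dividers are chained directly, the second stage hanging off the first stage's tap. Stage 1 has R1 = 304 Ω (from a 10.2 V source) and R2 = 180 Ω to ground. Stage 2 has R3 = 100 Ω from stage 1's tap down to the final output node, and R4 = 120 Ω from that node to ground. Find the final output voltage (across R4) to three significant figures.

Stage 2 presents R3+R4 = 220.0 Ω as a load on stage 1's tap.
Stage 1's lower leg becomes R2‖(R3+R4) = 99.00 Ω, so V_mid = 10.2 × 99.00/403.0 = 2.506 V.
Stage 2 is itself unloaded: V_out = V_mid × R4/(R3+R4) = 2.506 × 120/220.0 = 1.37 V.

V_out ≈ 1.37 V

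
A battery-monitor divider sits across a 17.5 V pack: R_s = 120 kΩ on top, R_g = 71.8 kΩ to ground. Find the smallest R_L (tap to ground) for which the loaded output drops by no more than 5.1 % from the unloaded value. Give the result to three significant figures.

Output resistance R_th = R_s‖R_g = (120 × 71.8)/191.8 = 44.92 kΩ.
The fractional drop is R_th/(R_th + R_L); requiring this ≤ 0.0510 gives R_L ≥ R_th(1/0.0510 − 1) = 44.92 × 18.61 = 836 kΩ.

R_L(min) ≈ 836 kΩ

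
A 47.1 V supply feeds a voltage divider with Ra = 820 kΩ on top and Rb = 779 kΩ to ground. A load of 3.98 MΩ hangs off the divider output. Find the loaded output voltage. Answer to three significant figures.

V_out ≈ 20.9 V

The load sits in parallel with Rb: Rb‖R_L = (779 × 3980) / (779 + 3980) = 651.5 kΩ.
V_out = 47.1 × 651.5 / (820 + 651.5) = 47.1 × 651.5/1471 = 20.9 V.
(Unloaded it would have been 22.9 V.)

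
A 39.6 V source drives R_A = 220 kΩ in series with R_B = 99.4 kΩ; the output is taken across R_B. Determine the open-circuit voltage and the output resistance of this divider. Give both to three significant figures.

V_th is the open-circuit tap voltage: 39.6 × 99.4/(220 + 99.4) = 12.3 V.
With the supply zeroed, R_A and R_B appear in parallel from the tap: R_th = R_A‖R_B = (220 × 99.4)/319.4 = 68.5 kΩ.

V_th = 12.3 V, R_th = 68.5 kΩ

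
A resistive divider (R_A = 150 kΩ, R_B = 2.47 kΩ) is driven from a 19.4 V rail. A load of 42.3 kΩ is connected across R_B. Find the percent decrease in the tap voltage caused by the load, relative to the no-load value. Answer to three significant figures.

5.43 %

The divider's output (Thévenin) resistance is R_A‖R_B = 2.430 kΩ.
Fractional drop under load = R_th/(R_th + R_L) = 2.430 / (2.430 + 42.3) = 0.05433.
So the output falls by 5.43 %.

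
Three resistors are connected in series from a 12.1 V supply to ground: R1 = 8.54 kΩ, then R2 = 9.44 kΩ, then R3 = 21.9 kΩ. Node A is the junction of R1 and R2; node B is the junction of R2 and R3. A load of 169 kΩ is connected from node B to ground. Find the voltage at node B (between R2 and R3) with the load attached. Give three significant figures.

V ≈ 6.28 V

At node B, R3 is in parallel with the load: R3‖R_L = 19.39 kΩ.
Below node A the resistance is R2 + (R3‖R_L) = 28.83 kΩ, so V_A = 12.1 × 28.83/37.37 = 9.335 V.
Then V_B = V_A × (R3‖R_L)/(R2 + R3‖R_L) = 9.335 × 19.39/28.83 = 6.28 V.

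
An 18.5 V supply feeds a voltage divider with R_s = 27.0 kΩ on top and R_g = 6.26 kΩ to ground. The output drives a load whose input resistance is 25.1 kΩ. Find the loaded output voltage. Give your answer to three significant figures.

V_out ≈ 2.90 V

The load sits in parallel with R_g: R_g‖R_L = (6.26 × 25.1) / (6.26 + 25.1) = 5.010 kΩ.
V_out = 18.5 × 5.010 / (27.0 + 5.010) = 18.5 × 5.010/32.01 = 2.90 V.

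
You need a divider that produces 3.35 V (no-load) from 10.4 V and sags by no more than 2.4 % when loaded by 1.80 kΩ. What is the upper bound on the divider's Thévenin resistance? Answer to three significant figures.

Loading drop = R_th/(R_th + R_L) ≤ 0.0240, so R_th ≤ R_L · ε/(1−ε) = 1.80 kΩ × 0.0240/0.9760 = 44.3 Ω.
(Any R1, R2 with R2/(R1+R2) = 0.322 and R1‖R2 ≤ 44.3 Ω will meet the spec.)

R_th ≤ 44.3 Ω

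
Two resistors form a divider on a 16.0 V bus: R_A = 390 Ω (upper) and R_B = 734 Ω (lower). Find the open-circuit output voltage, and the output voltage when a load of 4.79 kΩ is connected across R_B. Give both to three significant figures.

Open-circuit: V = 16.0 × 734/(390 + 734) = 10.4 V.
With the load, R_B becomes R_B‖R_L = 636.5 Ω, so V = 16.0 × 636.5/1026 = 9.92 V.

Unloaded: 10.4 V; loaded: 9.92 V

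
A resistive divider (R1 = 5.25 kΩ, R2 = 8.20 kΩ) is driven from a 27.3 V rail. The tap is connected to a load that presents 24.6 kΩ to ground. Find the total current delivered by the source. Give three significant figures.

I ≈ 2.39 mA

R2‖R_L = 6.150 kΩ, so the source sees R1 + R2‖R_L = 11.40 kΩ.
I = 27.3 V / 11.40 kΩ = 2.39 mA.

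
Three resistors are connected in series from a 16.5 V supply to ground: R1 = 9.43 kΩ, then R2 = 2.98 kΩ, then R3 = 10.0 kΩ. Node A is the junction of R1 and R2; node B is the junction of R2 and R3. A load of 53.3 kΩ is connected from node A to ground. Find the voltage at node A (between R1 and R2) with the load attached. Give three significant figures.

V ≈ 8.67 V

Below node A the series string R2+R3 = 12.98 kΩ sits in parallel with the 53.3 kΩ load: 10.44 kΩ.
V_A = 16.5 × 10.44/(9.43 + 10.44) = 8.67 V.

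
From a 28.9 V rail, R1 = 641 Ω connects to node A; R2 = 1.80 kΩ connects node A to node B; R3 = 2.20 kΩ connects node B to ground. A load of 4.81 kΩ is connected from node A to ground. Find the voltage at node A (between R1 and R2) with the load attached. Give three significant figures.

Below node A the series string R2+R3 = 4000 Ω sits in parallel with the 4810 Ω load: 2184 Ω.
V_A = 28.9 × 2184/(641 + 2184) = 22.3 V.

V ≈ 22.3 V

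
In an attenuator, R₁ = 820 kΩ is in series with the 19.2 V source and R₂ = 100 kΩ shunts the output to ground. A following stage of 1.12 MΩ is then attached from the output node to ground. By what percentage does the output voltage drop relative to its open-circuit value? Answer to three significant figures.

The divider's output (Thévenin) resistance is R₁‖R₂ = 89.13 kΩ.
Fractional drop under load = R_th/(R_th + R_L) = 89.13 / (89.13 + 1120) = 0.07371.
So the output falls by 7.37 %.

7.37 %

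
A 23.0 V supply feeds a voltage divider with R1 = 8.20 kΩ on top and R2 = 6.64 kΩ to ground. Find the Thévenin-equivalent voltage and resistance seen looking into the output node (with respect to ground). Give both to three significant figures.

V_th = 10.3 V, R_th = 3.67 kΩ

V_th is the open-circuit tap voltage: 23.0 × 6.64/(8.20 + 6.64) = 10.3 V.
With the supply zeroed, R1 and R2 appear in parallel from the tap: R_th = R1‖R2 = (8.20 × 6.64)/14.84 = 3.67 kΩ.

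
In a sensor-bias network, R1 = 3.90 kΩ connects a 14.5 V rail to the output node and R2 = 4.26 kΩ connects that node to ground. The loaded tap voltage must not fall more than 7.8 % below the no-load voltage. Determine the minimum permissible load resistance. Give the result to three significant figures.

R_L(min) ≈ 24.1 kΩ

Output resistance R_th = R1‖R2 = (3.90 × 4.26)/8.160 = 2.036 kΩ.
The fractional drop is R_th/(R_th + R_L); requiring this ≤ 0.0780 gives R_L ≥ R_th(1/0.0780 − 1) = 2.036 × 11.82 = 24.1 kΩ.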